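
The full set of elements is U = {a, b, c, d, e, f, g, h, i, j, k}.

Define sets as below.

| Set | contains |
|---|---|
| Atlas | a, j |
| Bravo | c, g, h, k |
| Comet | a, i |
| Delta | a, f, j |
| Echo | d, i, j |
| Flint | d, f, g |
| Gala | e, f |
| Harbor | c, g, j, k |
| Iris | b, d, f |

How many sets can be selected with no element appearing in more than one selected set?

3

Bravo, Comet, Gala are pairwise disjoint (Bravo={c,g,h,k}; Comet={a,i}; Gala={e,f}).
Every remaining set overlaps one of these, and no 4 of the listed sets are pairwise disjoint, so 3 is the maximum.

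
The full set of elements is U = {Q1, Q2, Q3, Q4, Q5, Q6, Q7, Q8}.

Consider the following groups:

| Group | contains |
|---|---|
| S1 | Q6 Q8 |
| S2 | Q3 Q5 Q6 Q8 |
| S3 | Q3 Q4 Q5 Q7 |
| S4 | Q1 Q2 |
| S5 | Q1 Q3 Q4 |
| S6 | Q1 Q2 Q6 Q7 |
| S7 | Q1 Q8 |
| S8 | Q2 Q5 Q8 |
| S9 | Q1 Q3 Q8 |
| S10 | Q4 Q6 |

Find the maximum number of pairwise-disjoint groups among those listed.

S1, S3, S4 are pairwise disjoint (S1={Q6,Q8}; S3={Q3,Q4,Q5,Q7}; S4={Q1,Q2}).
Every remaining group overlaps one of these, and no 4 of the listed groups are pairwise disjoint, so 3 is the maximum.

3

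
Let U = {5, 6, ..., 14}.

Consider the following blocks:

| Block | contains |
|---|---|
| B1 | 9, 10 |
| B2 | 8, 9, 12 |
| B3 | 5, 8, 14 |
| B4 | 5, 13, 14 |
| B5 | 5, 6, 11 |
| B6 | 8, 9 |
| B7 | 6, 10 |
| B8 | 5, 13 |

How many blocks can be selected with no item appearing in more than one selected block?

3

B2, B4, B7 are pairwise disjoint (B2={8,9,12}; B4={5,13,14}; B7={6,10}).
Every remaining block overlaps one of these, and no 4 of the listed blocks are pairwise disjoint, so 3 is the maximum.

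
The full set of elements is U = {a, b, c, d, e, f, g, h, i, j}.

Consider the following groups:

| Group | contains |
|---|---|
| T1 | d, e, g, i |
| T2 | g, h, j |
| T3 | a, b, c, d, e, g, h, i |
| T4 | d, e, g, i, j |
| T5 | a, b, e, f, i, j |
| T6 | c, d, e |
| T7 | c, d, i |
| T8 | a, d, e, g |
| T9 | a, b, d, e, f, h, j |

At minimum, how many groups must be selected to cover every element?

2

Take {T3, T9}. Their union is {a, b, c, d, e, f, g, h, i, j}, which is all 10 elements.
No single group has all 10 elements (the largest, T3, has 8), so 2 is optimal.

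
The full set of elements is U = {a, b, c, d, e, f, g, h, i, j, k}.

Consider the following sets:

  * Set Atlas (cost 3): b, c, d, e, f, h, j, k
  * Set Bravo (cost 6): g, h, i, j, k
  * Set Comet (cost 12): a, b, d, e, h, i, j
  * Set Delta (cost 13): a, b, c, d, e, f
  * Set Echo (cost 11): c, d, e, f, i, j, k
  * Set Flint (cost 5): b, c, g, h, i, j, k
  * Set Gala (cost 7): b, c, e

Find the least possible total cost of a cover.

18

Delta, Flint together cover every element (Delta ∪ Flint = {a, b, c, d, e, f, g, h, i, j, k}); total cost 13 + 5 = 18.
The greedy pick Atlas, Flint, Comet costs 20; no covering selection beats 18.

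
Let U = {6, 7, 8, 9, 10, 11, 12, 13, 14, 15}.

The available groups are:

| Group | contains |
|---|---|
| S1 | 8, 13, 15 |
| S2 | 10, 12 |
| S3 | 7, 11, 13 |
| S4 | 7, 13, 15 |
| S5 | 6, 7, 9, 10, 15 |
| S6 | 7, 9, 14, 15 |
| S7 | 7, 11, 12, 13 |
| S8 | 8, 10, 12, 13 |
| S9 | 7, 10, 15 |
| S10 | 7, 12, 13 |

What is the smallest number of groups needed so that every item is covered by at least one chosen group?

Take {S5, S6, S7, S8}. Their union is {6, 7, 8, 9, 10, 11, 12, 13, 14, 15}, which is all 10 items.
No 3 of the 10 groups cover everything (all 120 combinations miss at least one item), so 4 is optimal.

4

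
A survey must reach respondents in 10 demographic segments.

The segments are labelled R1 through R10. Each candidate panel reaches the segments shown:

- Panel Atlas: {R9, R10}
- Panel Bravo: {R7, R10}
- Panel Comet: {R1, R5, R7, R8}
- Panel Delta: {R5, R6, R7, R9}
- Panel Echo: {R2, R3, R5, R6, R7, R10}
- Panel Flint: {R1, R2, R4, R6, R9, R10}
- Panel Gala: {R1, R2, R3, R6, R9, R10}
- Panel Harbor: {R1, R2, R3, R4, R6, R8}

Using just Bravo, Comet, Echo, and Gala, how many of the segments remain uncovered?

Union of Bravo, Comet, Echo, Gala = {R1, R2, R3, R5, R6, R7, R8, R9, R10}.
Not covered: R4 — 1 segment.

1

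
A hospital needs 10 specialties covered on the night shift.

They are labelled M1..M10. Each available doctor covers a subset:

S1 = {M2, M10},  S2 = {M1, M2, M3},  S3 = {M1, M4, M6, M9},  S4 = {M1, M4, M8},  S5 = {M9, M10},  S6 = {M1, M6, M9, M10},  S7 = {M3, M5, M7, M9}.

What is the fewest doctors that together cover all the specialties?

4

S1 and S4 and S6 and S7 together: S1 ∪ S4 ∪ S6 ∪ S7 = {M1, M2, M3, M4, M5, M6, M7, M8, M9, M10} — every specialty is covered.
No 3 of the 7 doctors cover everything (all 35 combinations miss at least one specialty), so 4 is optimal.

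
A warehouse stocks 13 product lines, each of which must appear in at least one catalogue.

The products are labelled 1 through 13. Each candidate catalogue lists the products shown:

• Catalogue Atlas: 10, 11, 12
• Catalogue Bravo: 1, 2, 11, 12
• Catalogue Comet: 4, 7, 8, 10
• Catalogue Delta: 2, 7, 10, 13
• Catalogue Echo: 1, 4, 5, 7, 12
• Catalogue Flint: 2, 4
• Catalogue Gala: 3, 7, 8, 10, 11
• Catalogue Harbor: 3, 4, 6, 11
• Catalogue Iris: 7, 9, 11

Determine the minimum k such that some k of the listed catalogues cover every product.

Take {Comet, Delta, Echo, Harbor, Iris}. Their union is {1, 2, 3, 4, 5, 6, 7, 8, 9, 10, 11, 12, 13}, which is all 13 products.
No 4 of the 9 catalogues cover everything (all 126 combinations miss at least one product), so 5 is optimal.

5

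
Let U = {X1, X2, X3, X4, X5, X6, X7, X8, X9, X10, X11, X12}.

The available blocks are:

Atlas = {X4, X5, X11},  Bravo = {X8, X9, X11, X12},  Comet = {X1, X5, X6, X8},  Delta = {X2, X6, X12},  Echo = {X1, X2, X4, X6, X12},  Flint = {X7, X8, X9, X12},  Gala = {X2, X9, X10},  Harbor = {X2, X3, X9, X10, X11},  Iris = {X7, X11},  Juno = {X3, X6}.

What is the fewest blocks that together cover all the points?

4

Take {Comet, Echo, Flint, Harbor}. Their union is {X1, X2, X3, X4, X5, X6, X7, X8, X9, X10, X11, X12}, which is all 12 points.
No 3 of the 10 blocks cover everything (all 120 combinations miss at least one point), so 4 is optimal.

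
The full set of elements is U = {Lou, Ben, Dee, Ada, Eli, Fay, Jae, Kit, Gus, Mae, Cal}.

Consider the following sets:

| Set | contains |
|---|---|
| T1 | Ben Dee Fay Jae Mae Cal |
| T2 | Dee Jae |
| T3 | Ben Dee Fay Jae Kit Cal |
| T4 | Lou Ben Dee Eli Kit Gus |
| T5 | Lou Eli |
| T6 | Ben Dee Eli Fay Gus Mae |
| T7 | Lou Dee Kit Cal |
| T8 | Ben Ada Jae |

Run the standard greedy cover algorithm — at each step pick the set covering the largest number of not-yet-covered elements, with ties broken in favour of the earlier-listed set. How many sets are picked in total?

Greedy: pick T1 (covers 6 new) → pick T4 (covers 4 new) → pick T8 (covers 1 new). Total picks: 3.

3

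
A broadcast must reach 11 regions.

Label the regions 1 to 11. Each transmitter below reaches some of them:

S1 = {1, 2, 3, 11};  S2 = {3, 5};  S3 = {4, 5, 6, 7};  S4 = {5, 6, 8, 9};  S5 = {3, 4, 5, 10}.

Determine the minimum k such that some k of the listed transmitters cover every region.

4

S1 and S3 and S4 and S5 together: S1 ∪ S3 ∪ S4 ∪ S5 = {1, 2, 3, 4, 5, 6, 7, 8, 9, 10, 11} — every region is covered.
Only S5 contains 10, so S5 is forced; the remaining 7 regions need at least 3 more transmitters (each remaining transmitter adds at most 3) — so at least 4 transmitters are needed, and 4 is optimal.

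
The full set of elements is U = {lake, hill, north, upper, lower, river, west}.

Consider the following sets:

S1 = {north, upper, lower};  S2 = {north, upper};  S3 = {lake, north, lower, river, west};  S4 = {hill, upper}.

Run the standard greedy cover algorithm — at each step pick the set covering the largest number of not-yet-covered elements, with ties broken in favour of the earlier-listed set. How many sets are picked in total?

Greedy: pick S3 (covers 5 new) → pick S4 (covers 2 new). Total picks: 2.

2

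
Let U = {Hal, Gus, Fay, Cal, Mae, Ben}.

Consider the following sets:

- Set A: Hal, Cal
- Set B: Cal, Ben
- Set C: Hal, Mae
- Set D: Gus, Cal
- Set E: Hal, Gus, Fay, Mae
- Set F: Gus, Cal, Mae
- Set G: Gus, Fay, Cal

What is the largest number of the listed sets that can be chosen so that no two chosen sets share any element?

2

B, E are pairwise disjoint (B={Cal,Ben}; E={Hal,Gus,Fay,Mae}).
Every remaining set overlaps one of these, and no 3 of the listed sets are pairwise disjoint, so 2 is the maximum.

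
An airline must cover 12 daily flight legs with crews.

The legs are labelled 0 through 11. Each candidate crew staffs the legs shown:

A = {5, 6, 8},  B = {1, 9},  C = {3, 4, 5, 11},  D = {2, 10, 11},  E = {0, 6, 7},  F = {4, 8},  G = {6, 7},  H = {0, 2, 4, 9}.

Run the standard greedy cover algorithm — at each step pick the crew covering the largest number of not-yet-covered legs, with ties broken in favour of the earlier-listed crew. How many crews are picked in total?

Greedy: pick C (covers 4 new) → pick E (covers 3 new) → pick B (covers 2 new) → pick D (covers 2 new) → pick A (covers 1 new). Total picks: 5.

5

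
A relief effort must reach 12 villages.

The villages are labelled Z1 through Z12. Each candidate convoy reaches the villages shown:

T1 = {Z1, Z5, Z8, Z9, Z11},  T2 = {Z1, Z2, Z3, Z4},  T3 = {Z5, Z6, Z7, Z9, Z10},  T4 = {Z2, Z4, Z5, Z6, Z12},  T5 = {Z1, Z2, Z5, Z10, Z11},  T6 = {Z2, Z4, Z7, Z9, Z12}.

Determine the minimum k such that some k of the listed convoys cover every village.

T1 and T2 and T3 and T4 together: T1 ∪ T2 ∪ T3 ∪ T4 = {Z1, Z2, Z3, Z4, Z5, Z6, Z7, Z8, Z9, Z10, Z11, Z12} — every village is covered.
No 3 of the 6 convoys cover everything (all 20 combinations miss at least one village), so 4 is optimal.

4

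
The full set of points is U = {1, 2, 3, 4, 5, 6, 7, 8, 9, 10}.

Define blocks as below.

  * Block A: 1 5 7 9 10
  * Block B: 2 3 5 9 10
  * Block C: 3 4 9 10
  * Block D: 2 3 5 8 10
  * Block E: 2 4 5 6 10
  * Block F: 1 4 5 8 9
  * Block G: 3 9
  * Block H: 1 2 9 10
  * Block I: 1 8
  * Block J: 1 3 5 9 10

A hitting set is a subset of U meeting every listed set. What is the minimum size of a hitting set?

3

Take T = {1, 3, 4}. Each listed block contains at least one of these, so T is a hitting set of size 3.
The blocks E, G, I are pairwise disjoint, so any hitting set needs a separate point for each — at least 3. Hence 3 is optimal.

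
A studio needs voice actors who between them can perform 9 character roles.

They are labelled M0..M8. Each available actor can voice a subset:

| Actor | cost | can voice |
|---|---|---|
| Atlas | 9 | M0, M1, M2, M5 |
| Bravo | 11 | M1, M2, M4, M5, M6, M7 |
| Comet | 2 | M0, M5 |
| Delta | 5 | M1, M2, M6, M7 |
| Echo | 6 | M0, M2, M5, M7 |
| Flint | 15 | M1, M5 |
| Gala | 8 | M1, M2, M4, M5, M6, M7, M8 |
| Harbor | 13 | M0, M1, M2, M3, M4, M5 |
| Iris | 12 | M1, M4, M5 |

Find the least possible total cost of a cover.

Gala, Harbor together cover every role (Gala ∪ Harbor = {M0, M1, M2, M3, M4, M5, M6, M7, M8}); total cost 8 + 13 = 21.
The greedy pick Comet, Delta, Gala, Harbor costs 28; no covering selection beats 21.

21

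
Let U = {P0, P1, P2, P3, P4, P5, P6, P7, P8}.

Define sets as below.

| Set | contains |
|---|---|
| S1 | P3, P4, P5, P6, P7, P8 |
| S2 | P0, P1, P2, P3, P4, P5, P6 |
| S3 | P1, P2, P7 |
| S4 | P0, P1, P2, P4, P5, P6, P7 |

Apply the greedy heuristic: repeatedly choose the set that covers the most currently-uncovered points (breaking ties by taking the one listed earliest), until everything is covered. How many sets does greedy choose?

2

Greedy: pick S2 (covers 7 new) → pick S1 (covers 2 new). Total picks: 2.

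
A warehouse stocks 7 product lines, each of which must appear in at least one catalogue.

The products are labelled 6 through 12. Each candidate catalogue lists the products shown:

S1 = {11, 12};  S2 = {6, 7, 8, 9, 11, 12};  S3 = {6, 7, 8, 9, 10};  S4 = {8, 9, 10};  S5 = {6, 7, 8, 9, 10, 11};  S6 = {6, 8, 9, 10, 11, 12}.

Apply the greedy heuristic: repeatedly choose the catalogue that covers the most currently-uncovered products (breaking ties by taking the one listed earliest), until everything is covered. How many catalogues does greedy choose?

Greedy: pick S2 (covers 6 new) → pick S3 (covers 1 new). Total picks: 2.

2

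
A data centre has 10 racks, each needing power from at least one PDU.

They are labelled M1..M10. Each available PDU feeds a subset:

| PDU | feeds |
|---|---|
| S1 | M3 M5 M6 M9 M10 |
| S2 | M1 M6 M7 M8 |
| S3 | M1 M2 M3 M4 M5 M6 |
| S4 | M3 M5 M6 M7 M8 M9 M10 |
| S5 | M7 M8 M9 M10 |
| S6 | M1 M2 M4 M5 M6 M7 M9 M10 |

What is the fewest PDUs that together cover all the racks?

Take {S3, S5}. Their union is {M1, M2, M3, M4, M5, M6, M7, M8, M9, M10}, which is all 10 racks.
No single PDU has all 10 racks (the largest, S6, has 8), so 2 is optimal.

2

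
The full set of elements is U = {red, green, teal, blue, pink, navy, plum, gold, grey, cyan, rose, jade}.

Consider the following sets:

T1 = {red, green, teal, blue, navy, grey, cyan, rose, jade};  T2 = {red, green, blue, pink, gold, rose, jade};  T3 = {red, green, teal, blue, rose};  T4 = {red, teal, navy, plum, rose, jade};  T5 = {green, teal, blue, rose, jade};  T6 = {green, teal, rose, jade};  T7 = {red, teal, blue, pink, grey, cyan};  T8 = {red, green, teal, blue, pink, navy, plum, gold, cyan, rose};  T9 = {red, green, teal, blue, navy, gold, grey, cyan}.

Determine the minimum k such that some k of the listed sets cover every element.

T1 and T8 cover everything between them: the union {red, green, teal, blue, pink, navy, plum, gold, grey, cyan, rose, jade} is all of U.
No single set has all 12 elements (the largest, T8, has 10), so 2 is optimal.

2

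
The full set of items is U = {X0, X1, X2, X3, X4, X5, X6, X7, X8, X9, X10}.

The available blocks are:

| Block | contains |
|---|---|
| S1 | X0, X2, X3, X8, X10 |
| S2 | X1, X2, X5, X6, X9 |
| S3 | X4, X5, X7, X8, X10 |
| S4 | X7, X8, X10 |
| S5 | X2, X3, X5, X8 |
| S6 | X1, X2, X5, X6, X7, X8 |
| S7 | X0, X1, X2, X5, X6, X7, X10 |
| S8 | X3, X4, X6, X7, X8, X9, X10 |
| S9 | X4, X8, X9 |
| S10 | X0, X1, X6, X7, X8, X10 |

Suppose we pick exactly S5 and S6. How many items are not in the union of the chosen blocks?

4

Union of S5, S6 = {X1, X2, X3, X5, X6, X7, X8}.
Not covered: X0, X4, X9, X10 — 4 items.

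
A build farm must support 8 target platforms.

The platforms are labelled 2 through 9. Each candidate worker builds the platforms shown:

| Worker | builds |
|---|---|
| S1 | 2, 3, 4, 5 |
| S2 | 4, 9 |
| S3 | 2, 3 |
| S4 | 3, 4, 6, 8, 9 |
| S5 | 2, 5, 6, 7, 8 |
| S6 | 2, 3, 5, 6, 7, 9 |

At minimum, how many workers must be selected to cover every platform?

Take {S4, S5}. Their union is {2, 3, 4, 5, 6, 7, 8, 9}, which is all 8 platforms.
No single worker has all 8 platforms (the largest, S6, has 6), so 2 is optimal.

2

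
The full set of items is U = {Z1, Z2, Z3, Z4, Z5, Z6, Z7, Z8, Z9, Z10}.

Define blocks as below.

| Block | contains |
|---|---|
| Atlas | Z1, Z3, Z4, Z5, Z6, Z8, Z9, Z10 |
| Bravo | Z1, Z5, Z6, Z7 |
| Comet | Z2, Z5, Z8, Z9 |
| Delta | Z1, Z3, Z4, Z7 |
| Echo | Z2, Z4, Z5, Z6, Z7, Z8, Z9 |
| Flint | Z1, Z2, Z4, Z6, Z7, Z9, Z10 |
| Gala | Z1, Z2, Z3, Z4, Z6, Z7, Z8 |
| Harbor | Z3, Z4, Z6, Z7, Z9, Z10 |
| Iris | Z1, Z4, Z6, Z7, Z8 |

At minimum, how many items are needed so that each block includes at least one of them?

2

Take H = {Z7, Z9}. Each listed block contains at least one of these, so H is a hitting set of size 2.
The blocks Comet, Delta are pairwise disjoint, so any hitting set needs a separate item for each — at least 2. Hence 2 is optimal.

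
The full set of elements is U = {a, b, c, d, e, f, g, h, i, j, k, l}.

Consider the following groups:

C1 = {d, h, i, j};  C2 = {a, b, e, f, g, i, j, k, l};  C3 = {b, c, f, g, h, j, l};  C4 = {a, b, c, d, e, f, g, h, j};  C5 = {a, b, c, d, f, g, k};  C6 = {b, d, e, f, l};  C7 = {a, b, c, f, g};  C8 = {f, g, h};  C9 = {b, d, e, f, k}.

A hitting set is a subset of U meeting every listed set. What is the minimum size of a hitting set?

2

T = {b, h} meets every group (each contains at least one member of T), and |T| = 2.
The groups C1, C7 are pairwise disjoint, so any hitting set needs a separate element for each — at least 2. Hence 2 is optimal.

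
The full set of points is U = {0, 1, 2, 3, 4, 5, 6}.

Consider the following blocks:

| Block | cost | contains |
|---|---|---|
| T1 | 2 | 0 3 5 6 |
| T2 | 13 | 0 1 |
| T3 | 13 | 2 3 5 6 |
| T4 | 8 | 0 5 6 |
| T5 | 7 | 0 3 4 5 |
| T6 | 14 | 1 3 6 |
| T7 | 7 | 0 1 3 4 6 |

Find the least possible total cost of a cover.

20

T3, T7 together cover every point (T3 ∪ T7 = {0, 1, 2, 3, 4, 5, 6}); total cost 13 + 7 = 20.
The greedy pick T1, T7, T3 costs 22; no covering selection beats 20.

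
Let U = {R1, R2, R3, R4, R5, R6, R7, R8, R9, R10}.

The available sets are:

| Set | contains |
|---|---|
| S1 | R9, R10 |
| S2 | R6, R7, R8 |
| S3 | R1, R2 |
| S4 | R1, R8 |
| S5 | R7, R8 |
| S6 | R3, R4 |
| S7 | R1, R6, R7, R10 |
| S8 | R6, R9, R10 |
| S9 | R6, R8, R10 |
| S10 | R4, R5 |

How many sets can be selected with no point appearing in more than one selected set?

4

S1, S2, S3, S10 are pairwise disjoint (S1={R9,R10}; S2={R6,R7,R8}; S3={R1,R2}; S10={R4,R5}).
Every remaining set overlaps one of these, and no 5 of the listed sets are pairwise disjoint, so 4 is the maximum.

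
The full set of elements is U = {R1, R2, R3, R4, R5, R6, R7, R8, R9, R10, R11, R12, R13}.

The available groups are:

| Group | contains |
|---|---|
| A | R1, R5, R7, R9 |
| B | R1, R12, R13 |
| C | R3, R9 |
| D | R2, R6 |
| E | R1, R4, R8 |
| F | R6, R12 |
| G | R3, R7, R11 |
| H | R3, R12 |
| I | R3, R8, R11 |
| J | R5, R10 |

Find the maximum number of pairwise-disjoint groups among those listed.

4

B, C, D, J are pairwise disjoint (B={R1,R12,R13}; C={R3,R9}; D={R2,R6}; J={R5,R10}).
Every remaining group overlaps one of these, and no 5 of the listed groups are pairwise disjoint, so 4 is the maximum.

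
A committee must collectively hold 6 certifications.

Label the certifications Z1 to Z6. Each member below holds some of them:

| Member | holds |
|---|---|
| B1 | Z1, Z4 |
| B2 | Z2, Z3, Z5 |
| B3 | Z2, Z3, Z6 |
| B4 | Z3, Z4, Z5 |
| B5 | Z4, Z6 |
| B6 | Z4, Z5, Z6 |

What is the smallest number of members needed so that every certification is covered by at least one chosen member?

3

B1 and B2 and B6 together: B1 ∪ B2 ∪ B6 = {Z1, Z2, Z3, Z4, Z5, Z6} — every certification is covered.
Only B1 contains Z1, so B1 is forced; the remaining 4 certifications need at least 2 more members (each remaining member adds at most 3) — so at least 3 members are needed, and 3 is optimal.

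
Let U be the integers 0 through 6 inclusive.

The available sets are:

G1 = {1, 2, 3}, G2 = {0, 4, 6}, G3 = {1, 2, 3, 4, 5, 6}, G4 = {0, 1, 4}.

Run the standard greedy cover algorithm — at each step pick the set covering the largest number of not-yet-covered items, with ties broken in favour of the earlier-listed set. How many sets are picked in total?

Greedy: pick G3 (covers 6 new) → pick G2 (covers 1 new). Total picks: 2.

2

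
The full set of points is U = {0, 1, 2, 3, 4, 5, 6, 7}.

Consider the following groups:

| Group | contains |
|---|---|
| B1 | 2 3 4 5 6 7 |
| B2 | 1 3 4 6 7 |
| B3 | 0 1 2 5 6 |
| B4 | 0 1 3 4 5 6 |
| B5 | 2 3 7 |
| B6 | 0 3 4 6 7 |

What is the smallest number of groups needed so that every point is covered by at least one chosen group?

B4 and B5 together: B4 ∪ B5 = {0, 1, 2, 3, 4, 5, 6, 7} — every point is covered.
No single group has all 8 points (the largest, B1, has 6), so 2 is optimal.

2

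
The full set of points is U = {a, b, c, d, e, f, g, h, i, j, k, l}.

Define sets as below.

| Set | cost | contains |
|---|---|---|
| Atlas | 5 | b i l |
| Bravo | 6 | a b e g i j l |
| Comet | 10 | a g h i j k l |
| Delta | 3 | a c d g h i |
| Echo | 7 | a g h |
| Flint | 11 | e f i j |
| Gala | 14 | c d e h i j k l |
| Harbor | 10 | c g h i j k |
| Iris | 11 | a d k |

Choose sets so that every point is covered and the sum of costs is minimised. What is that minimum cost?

29

Atlas, Comet, Delta, Flint together cover every point (Atlas ∪ Comet ∪ Delta ∪ Flint = {a, b, c, d, e, f, g, h, i, j, k, l}); total cost 5 + 10 + 3 + 11 = 29.
The greedy pick Delta, Bravo, Comet, Flint costs 30; no covering selection beats 29.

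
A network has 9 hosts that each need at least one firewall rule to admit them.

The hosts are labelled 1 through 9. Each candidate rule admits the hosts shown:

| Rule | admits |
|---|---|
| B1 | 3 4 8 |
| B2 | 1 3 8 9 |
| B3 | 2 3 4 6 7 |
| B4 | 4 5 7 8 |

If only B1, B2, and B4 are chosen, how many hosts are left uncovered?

2

Union of B1, B2, B4 = {1, 3, 4, 5, 7, 8, 9}.
Not covered: 2, 6 — 2 hosts.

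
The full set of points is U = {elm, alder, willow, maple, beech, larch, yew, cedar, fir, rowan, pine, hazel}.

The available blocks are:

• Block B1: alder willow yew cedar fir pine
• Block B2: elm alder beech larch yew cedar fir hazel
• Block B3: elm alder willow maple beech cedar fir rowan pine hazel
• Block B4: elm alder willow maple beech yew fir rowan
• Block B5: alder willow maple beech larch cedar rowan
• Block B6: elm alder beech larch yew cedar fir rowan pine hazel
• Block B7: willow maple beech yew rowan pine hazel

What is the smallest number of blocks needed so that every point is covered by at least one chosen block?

2

B5 and B6 together: B5 ∪ B6 = {elm, alder, willow, maple, beech, larch, yew, cedar, fir, rowan, pine, hazel} — every point is covered.
No single block has all 12 points (the largest, B3, has 10), so 2 is optimal.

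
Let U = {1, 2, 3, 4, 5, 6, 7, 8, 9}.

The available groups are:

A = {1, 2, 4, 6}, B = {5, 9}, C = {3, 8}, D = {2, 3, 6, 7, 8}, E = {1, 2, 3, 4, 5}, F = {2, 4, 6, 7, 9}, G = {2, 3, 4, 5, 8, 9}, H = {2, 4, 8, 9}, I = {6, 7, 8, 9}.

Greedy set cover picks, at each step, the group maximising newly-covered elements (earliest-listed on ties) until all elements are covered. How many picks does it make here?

3

Greedy: pick G (covers 6 new) → pick A (covers 2 new) → pick D (covers 1 new). Total picks: 3.
(The true minimum cover uses only 2 groups, so greedy is not optimal here.)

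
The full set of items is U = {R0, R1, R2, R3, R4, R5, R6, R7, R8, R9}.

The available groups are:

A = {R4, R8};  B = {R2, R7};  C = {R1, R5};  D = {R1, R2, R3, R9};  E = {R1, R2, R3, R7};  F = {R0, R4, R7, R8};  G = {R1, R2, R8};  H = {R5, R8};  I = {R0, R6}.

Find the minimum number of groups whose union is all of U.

D and F and H and I together: D ∪ F ∪ H ∪ I = {R0, R1, R2, R3, R4, R5, R6, R7, R8, R9} — every item is covered.
No 3 of the 9 groups cover everything (all 84 combinations miss at least one item), so 4 is optimal.

4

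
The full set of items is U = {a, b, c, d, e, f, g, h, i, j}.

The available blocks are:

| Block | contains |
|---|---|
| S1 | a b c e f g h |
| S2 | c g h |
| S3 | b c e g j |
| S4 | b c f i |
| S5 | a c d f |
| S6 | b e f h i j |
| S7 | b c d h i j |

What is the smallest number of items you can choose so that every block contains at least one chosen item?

2

Take T = {c, i}. Each listed block contains at least one of these, so T is a hitting set of size 2.
No single item lies in every block, so at least 2 are needed and 2 is optimal.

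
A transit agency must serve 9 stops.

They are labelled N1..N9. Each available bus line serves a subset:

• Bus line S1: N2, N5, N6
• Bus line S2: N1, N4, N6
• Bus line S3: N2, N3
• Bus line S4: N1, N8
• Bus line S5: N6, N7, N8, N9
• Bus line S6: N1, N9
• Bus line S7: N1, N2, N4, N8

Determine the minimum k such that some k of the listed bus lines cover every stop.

4

Take {S1, S3, S5, S7}. Their union is {N1, N2, N3, N4, N5, N6, N7, N8, N9}, which is all 9 stops.
No 3 of the 7 bus lines cover everything (all 35 combinations miss at least one stop), so 4 is optimal.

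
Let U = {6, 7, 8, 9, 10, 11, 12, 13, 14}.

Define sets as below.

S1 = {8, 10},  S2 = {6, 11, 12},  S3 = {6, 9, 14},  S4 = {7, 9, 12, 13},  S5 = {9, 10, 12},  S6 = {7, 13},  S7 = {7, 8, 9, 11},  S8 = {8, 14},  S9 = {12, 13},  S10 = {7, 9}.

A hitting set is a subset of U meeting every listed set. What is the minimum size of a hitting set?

H = {7, 8, 12, 14} meets every set (each contains at least one member of H), and |H| = 4.
No choice of 3 items meets every set, so 4 is the minimum.

4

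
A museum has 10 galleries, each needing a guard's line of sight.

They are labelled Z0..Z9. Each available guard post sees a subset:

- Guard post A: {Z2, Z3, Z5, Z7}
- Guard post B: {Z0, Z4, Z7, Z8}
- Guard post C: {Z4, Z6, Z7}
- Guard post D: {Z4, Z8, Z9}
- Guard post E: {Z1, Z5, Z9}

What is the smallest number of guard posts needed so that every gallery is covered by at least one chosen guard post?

4

Take {A, B, C, E}. Their union is {Z0, Z1, Z2, Z3, Z4, Z5, Z6, Z7, Z8, Z9}, which is all 10 galleries.
Only C contains Z6, so C is forced; the remaining 7 galleries need at least 3 more guard posts (each remaining guard post adds at most 3) — so at least 4 guard posts are needed, and 4 is optimal.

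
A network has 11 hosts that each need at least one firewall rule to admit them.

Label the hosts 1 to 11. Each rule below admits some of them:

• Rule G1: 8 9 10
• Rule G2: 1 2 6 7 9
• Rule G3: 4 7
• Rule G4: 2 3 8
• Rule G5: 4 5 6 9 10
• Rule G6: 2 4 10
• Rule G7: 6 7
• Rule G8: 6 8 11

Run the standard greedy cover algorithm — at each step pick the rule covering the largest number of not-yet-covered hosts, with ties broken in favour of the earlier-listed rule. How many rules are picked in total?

Greedy: pick G2 (covers 5 new) → pick G5 (covers 3 new) → pick G4 (covers 2 new) → pick G8 (covers 1 new). Total picks: 4.

4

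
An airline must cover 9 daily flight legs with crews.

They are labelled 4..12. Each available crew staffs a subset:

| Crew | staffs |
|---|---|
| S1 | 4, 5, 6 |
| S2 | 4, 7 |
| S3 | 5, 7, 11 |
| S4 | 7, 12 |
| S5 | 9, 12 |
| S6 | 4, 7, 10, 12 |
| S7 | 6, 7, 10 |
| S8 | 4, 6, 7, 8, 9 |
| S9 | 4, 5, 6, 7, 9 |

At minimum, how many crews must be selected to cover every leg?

3

Take {S3, S6, S8}. Their union is {4, 5, 6, 7, 8, 9, 10, 11, 12}, which is all 9 legs.
Only S8 contains 8, so S8 is forced; the remaining 4 legs need at least 2 more crews (each remaining crew adds at most 2) — so at least 3 crews are needed, and 3 is optimal.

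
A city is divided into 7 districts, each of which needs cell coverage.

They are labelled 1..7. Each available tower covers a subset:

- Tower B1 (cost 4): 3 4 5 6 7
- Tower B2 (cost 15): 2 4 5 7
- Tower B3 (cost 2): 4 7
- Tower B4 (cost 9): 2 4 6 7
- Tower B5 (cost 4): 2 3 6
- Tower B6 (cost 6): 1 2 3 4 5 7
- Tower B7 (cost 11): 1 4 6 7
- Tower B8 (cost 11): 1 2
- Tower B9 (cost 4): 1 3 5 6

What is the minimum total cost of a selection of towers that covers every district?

10

B6, B9 together cover every district (B6 ∪ B9 = {1, 2, 3, 4, 5, 6, 7}); total cost 6 + 4 = 10.
No covering selection has total cost below 10.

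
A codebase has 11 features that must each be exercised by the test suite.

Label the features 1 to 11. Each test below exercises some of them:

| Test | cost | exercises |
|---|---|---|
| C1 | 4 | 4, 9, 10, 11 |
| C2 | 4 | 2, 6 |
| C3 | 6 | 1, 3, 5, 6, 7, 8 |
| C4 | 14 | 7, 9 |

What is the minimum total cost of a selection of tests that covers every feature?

C1, C2, C3 together cover every feature (C1 ∪ C2 ∪ C3 = {1, 2, 3, 4, 5, 6, 7, 8, 9, 10, 11}); total cost 4 + 4 + 6 = 14.
No covering selection has total cost below 14.

14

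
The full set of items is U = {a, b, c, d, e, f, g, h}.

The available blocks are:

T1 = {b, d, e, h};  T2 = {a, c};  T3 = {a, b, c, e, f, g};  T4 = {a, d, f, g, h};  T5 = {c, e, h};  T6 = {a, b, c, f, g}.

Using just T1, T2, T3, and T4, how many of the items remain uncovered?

Union of T1, T2, T3, T4 = {a, b, c, d, e, f, g, h} — that's every item, so 0 are uncovered.

0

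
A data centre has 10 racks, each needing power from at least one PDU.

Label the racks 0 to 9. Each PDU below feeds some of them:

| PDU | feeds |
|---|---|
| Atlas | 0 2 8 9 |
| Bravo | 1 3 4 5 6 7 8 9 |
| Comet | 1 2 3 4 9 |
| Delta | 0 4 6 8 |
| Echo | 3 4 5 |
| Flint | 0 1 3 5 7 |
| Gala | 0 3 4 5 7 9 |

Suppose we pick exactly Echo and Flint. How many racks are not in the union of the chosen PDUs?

4

Union of Echo, Flint = {0, 1, 3, 4, 5, 7}.
Not covered: 2, 6, 8, 9 — 4 racks.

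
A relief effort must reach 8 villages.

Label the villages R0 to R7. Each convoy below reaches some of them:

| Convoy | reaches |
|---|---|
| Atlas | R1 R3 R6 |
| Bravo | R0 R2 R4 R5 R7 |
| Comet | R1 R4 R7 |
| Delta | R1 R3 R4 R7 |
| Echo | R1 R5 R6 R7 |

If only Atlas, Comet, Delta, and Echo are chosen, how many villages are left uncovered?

Union of Atlas, Comet, Delta, Echo = {R1, R3, R4, R5, R6, R7}.
Not covered: R0, R2 — 2 villages.

2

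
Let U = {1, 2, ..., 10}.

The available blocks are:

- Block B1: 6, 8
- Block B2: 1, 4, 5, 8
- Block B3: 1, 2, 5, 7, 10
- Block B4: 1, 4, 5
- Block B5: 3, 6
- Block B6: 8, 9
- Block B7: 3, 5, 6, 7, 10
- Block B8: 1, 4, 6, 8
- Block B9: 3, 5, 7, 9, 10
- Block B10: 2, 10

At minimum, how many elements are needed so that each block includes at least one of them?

4

The 4 elements {1, 3, 8, 10} hit every block.
The blocks B4, B5, B6, B10 are pairwise disjoint, so any hitting set needs a separate element for each — at least 4. Hence 4 is optimal.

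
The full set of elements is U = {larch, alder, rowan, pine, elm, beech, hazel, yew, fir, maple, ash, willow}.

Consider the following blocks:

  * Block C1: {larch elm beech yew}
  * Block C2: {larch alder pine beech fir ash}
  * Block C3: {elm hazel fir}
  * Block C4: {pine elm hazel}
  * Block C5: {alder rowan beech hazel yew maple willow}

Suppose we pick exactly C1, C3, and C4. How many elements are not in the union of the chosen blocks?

Union of C1, C3, C4 = {larch, pine, elm, beech, hazel, yew, fir}.
Not covered: alder, rowan, maple, ash, willow — 5 elements.

5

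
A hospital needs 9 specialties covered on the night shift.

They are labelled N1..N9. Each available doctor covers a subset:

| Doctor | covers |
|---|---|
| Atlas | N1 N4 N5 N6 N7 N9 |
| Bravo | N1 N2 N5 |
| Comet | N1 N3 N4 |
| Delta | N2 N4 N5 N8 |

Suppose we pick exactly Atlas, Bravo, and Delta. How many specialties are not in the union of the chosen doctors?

Union of Atlas, Bravo, Delta = {N1, N2, N4, N5, N6, N7, N8, N9}.
Not covered: N3 — 1 specialty.

1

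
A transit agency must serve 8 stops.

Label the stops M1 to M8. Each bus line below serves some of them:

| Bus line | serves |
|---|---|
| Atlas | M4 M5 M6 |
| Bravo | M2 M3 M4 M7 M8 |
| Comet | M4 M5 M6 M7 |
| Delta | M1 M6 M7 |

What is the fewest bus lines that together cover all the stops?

Take {Atlas, Bravo, Delta}. Their union is {M1, M2, M3, M4, M5, M6, M7, M8}, which is all 8 stops.
Only Delta contains M1, so Delta is forced; the remaining 5 stops need at least 2 more bus lines (each remaining bus line adds at most 4) — so at least 3 bus lines are needed, and 3 is optimal.

3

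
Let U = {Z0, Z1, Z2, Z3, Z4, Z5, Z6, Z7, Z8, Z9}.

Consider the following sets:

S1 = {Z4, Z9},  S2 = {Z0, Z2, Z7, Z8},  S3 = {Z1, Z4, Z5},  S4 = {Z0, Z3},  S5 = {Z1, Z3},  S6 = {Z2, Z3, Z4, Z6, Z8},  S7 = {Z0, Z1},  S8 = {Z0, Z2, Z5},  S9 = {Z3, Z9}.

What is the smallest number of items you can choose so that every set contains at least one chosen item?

3

The 3 items {Z0, Z3, Z4} hit every set.
The sets S1, S5, S8 are pairwise disjoint, so any hitting set needs a separate item for each — at least 3. Hence 3 is optimal.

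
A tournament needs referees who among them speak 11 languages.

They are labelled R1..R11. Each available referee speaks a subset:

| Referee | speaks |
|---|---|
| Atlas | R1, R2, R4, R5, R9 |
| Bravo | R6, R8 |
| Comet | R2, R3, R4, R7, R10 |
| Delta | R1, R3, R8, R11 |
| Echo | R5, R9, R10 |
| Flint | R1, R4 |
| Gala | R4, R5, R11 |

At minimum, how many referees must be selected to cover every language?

4

Atlas and Bravo and Comet and Delta together: Atlas ∪ Bravo ∪ Comet ∪ Delta = {R1, R2, R3, R4, R5, R6, R7, R8, R9, R10, R11} — every language is covered.
No 3 of the 7 referees cover everything (all 35 combinations miss at least one language), so 4 is optimal.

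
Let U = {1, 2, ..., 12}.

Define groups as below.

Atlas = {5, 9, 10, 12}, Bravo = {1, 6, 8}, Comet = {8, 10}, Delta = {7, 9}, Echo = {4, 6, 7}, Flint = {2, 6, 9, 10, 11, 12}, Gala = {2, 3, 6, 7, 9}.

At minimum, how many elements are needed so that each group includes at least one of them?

3

H = {1, 7, 10} meets every group (each contains at least one member of H), and |H| = 3.
No choice of 2 elements meets every group, so 3 is the minimum.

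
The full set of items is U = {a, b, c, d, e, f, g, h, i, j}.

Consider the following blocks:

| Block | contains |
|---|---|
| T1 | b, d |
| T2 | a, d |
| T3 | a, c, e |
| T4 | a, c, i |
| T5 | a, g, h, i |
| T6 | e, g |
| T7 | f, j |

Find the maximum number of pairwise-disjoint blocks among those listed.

4

T1, T4, T6, T7 are pairwise disjoint (T1={b,d}; T4={a,c,i}; T6={e,g}; T7={f,j}).
Every remaining block overlaps one of these, and no 5 of the listed blocks are pairwise disjoint, so 4 is the maximum.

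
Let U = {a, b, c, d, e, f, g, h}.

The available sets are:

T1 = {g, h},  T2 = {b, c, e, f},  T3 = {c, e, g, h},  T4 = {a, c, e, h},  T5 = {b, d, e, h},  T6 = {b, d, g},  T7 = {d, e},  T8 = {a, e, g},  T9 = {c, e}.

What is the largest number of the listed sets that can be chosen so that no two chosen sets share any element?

T1, T7 are pairwise disjoint (T1={g,h}; T7={d,e}).
Every remaining set overlaps one of these, and no 3 of the listed sets are pairwise disjoint, so 2 is the maximum.

2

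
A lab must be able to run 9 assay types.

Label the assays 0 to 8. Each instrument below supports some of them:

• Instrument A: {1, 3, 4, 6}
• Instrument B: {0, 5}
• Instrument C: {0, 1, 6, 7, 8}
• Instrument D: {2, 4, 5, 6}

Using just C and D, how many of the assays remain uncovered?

Union of C, D = {0, 1, 2, 4, 5, 6, 7, 8}.
Not covered: 3 — 1 assay.

1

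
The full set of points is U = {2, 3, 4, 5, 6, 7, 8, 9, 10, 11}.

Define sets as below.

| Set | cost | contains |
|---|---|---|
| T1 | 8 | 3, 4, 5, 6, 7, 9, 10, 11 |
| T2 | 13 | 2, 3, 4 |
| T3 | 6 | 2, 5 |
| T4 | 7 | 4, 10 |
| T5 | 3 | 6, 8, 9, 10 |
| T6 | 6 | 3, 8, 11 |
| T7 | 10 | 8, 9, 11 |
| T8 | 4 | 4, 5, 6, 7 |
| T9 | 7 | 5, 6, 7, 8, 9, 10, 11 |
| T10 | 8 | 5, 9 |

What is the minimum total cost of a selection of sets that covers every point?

T1, T3, T5 together cover every point (T1 ∪ T3 ∪ T5 = {2, 3, 4, 5, 6, 7, 8, 9, 10, 11}); total cost 8 + 6 + 3 = 17.
The greedy pick T5, T8, T6, T3 costs 19; no covering selection beats 17.

17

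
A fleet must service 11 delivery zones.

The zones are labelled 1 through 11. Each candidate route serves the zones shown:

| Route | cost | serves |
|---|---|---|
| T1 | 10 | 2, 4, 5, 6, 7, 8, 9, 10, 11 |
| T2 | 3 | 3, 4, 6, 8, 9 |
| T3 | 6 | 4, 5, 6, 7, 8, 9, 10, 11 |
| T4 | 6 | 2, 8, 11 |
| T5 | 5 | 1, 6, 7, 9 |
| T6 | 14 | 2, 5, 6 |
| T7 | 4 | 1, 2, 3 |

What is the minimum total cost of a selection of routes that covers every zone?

10

T3, T7 together cover every zone (T3 ∪ T7 = {1, 2, 3, 4, 5, 6, 7, 8, 9, 10, 11}); total cost 6 + 4 = 10.
The greedy pick T2, T3, T7 costs 13; no covering selection beats 10.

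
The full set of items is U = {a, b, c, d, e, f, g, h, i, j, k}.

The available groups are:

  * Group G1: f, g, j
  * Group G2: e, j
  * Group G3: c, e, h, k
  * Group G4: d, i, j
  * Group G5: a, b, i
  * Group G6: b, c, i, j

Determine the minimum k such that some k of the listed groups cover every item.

4

G1, G3, G4, and G5 cover everything between them: the union {a, b, c, d, e, f, g, h, i, j, k} is all of U.
Only G3 contains h, so G3 is forced; the remaining 7 items need at least 3 more groups (each remaining group adds at most 3) — so at least 4 groups are needed, and 4 is optimal.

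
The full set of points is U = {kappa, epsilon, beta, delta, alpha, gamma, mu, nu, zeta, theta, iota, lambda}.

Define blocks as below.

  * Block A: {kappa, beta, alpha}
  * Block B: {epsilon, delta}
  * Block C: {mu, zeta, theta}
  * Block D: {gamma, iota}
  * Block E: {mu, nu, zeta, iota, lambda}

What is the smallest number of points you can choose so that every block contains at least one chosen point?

The 4 points {delta, alpha, theta, iota} hit every block.
The blocks A, B, C, D are pairwise disjoint, so any hitting set needs a separate point for each — at least 4. Hence 4 is optimal.

4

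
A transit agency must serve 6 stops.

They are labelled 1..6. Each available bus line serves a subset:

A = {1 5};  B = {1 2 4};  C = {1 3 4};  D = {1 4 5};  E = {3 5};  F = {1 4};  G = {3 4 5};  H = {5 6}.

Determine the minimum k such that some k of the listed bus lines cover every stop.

3

Take {B, E, H}. Their union is {1, 2, 3, 4, 5, 6}, which is all 6 stops.
Only B contains 2, so B is forced; the remaining 3 stops need at least 2 more bus lines (each remaining bus line adds at most 2) — so at least 3 bus lines are needed, and 3 is optimal.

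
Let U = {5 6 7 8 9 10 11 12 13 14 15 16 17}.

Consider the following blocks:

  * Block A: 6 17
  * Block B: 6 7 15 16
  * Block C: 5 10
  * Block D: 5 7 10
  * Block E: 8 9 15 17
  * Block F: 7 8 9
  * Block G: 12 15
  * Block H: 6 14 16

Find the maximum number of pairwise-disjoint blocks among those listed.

C, F, G, H are pairwise disjoint (C={5,10}; F={7,8,9}; G={12,15}; H={6,14,16}).
Every remaining block overlaps one of these, and no 5 of the listed blocks are pairwise disjoint, so 4 is the maximum.

4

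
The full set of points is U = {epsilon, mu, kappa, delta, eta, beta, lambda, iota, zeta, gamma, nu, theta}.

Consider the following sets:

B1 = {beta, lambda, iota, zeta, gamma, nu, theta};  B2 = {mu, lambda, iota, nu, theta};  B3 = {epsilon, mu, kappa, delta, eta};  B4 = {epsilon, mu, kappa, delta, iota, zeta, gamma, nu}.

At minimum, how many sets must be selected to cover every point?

B1 and B3 together: B1 ∪ B3 = {epsilon, mu, kappa, delta, eta, beta, lambda, iota, zeta, gamma, nu, theta} — every point is covered.
No single set has all 12 points (the largest, B4, has 8), so 2 is optimal.

2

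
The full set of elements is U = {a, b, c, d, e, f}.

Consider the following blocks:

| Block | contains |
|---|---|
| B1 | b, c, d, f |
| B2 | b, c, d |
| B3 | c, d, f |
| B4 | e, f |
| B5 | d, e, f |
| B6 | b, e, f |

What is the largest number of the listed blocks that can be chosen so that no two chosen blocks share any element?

B2, B4 are pairwise disjoint (B2={b,c,d}; B4={e,f}).
Every remaining block overlaps one of these, and no 3 of the listed blocks are pairwise disjoint, so 2 is the maximum.

2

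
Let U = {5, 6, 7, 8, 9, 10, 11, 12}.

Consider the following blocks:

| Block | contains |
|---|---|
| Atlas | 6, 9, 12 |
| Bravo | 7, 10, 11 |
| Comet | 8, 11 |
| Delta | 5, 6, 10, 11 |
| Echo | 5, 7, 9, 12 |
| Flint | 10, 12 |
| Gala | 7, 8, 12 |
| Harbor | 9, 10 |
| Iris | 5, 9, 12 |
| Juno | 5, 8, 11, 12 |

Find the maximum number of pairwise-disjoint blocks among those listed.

2

Atlas, Comet are pairwise disjoint (Atlas={6,9,12}; Comet={8,11}).
Every remaining block overlaps one of these, and no 3 of the listed blocks are pairwise disjoint, so 2 is the maximum.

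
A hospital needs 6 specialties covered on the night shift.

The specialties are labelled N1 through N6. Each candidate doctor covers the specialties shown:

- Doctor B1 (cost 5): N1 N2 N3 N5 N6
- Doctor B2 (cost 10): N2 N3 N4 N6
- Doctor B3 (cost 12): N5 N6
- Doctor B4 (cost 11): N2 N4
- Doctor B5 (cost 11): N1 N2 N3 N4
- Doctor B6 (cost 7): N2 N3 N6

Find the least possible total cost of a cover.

B1, B2 together cover every specialty (B1 ∪ B2 = {N1, N2, N3, N4, N5, N6}); total cost 5 + 10 = 15.
No covering selection has total cost below 15.

15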